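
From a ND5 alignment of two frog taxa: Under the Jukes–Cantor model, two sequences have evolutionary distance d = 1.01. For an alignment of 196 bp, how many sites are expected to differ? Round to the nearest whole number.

109

Invert JC69: p = (3/4)(1 − e^(−4d/3)) = 0.75 × (1 − e^(-1.346667)) = 0.75 × (1 − 0.260106) = 0.554921.
Expected differing sites = pL ≈ 0.554921 × 196 = 108.764516 ≈ 109.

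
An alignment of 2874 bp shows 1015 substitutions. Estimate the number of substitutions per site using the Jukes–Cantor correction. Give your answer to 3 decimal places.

0.477

p = 1015/2874 ≈ 0.353166.
d = −(3/4) ln(1 − 4p/3) = −0.75 ln(1 − 0.470888) = −0.75 ln(0.529112)
  = −0.75 × (-0.636555) = 0.477416 substitutions/site.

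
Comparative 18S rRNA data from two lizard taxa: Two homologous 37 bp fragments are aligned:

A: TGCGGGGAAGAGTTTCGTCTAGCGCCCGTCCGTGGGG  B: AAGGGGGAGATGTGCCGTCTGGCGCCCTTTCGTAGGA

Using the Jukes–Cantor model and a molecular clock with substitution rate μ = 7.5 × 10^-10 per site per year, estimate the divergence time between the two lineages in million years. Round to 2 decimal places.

The sequences differ at 13 of 37 sites, so p = 13/37 ≈ 0.351351.
d = −(3/4) ln(1 − 4p/3) = −0.75 ln(1 − 0.468468) = −0.75 ln(0.531532)
  = −0.75 × (-0.631992) = 0.473994 substitutions/site.
Under a molecular clock d = 2μt, so t = d/(2μ) = 0.473994 / (2 × 7.5 × 10^-10) = 316.00 million years.

316.00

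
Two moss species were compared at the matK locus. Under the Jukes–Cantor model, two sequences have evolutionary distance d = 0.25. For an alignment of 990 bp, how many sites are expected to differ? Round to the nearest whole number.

210

Invert JC69: p = (3/4)(1 − e^(−4d/3)) = 0.75 × (1 − e^(-0.333333)) = 0.75 × (1 − 0.716532) = 0.212601.
Expected differing sites = pL ≈ 0.212601 × 990 = 210.47499 ≈ 210.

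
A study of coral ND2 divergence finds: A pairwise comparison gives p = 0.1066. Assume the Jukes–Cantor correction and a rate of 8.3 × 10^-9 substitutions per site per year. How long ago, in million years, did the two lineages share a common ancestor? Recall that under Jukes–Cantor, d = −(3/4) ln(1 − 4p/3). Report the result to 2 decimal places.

6.93

d = −(3/4) ln(1 − 4p/3) = −0.75 ln(1 − 0.142133) = −0.75 ln(0.857867)
  = −0.75 × (-0.153306) = 0.114980 substitutions/site.
Under a molecular clock d = 2μt, so t = d/(2μ) = 0.114980 / (2 × 8.3 × 10^-9) = 6.93 million years.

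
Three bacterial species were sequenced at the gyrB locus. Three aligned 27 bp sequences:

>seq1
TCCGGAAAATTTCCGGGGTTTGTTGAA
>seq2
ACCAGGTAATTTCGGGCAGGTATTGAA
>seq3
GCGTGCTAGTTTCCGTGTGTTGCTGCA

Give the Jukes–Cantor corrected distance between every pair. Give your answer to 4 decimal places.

seq1–seq2: 10/27 sites differ → p ≈ 0.37037, d = −0.75 ln(1 − 0.493827) = 0.510658 ≈ 0.5107.
seq1–seq3: 11/27 sites differ → p ≈ 0.407407, d = −0.75 ln(1 − 0.543209) = 0.587647 ≈ 0.5876.
seq2–seq3: 13/27 sites differ → p ≈ 0.481481, d = −0.75 ln(1 − 0.641975) = 0.770364 ≈ 0.7704.

d(seq1,seq2) = 0.5107, d(seq1,seq3) = 0.5876, d(seq2,seq3) = 0.7704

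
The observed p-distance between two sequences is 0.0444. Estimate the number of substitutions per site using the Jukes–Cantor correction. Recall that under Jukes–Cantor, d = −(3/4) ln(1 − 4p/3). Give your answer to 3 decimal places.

0.046

d = −(3/4) ln(1 − 4p/3) = −0.75 ln(1 − 0.0592) = −0.75 ln(0.9408)
  = −0.75 × (-0.061025) = 0.045769 substitutions/site.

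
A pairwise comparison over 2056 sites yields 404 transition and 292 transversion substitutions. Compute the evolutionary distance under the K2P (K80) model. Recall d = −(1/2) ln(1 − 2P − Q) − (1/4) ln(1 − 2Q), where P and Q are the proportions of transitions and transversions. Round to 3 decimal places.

0.466

P = 404/2056 ≈ 0.196498 and Q = 292/2056 ≈ 0.142023.
Under the Kimura two-parameter model, d = −½ ln(1 − 2P − Q) − ¼ ln(1 − 2Q).
1 − 2P − Q = 0.464981, giving −½ ln(0.464981) = 0.382879.
1 − 2Q = 0.715954, giving −¼ ln(0.715954) = 0.083535.
d = 0.382879 + 0.083535 = 0.466414.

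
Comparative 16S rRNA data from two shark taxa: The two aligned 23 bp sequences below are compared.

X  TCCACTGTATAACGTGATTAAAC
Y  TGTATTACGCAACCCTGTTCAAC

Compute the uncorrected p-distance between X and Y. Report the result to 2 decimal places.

0.52

The sequences differ at 12 of 23 positions.
p = 12/23 = 0.521739… ≈ 0.52 (to 2 d.p.).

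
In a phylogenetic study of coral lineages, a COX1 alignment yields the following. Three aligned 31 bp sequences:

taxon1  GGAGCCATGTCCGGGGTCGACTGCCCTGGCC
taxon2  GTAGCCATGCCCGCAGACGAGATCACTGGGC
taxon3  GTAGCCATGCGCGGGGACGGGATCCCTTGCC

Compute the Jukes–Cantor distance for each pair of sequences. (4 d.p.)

taxon1–taxon2: 10/31 sites differ → p ≈ 0.322581, d = −0.75 ln(1 − 0.430108) = 0.421731 ≈ 0.4217.
taxon1–taxon3: 9/31 sites differ → p ≈ 0.290323, d = −0.75 ln(1 − 0.387097) = 0.367161 ≈ 0.3672.
taxon2–taxon3: 7/31 sites differ → p ≈ 0.225806, d = −0.75 ln(1 − 0.301075) = 0.268659 ≈ 0.2687.

d(taxon1,taxon2) = 0.4217, d(taxon1,taxon3) = 0.3672, d(taxon2,taxon3) = 0.2687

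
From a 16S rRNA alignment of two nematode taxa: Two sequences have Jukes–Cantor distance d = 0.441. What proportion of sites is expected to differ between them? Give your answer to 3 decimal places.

0.333

p = (3/4)(1 − e^(−4d/3)) = 0.75 × (1 − e^(-0.588)) = 0.75 × (1 − 0.555437) = 0.333422.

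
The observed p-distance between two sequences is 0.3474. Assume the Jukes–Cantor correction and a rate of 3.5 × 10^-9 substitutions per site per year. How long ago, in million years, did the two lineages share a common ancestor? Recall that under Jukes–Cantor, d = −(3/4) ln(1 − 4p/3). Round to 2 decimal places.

66.66

d = −(3/4) ln(1 − 4p/3) = −0.75 ln(1 − 0.4632) = −0.75 ln(0.5368)
  = −0.75 × (-0.622130) = 0.466598 substitutions/site.
Under a molecular clock d = 2μt, so t = d/(2μ) = 0.466598 / (2 × 3.5 × 10^-9) = 66.66 million years.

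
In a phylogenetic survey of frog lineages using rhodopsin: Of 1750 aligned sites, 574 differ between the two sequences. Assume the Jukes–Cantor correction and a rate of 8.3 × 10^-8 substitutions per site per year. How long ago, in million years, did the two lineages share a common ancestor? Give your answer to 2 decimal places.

p = 574/1750 = 0.328.
d = −(3/4) ln(1 − 4p/3) = −0.75 ln(1 − 0.437333) = −0.75 ln(0.562667)
  = −0.75 × (-0.575067) = 0.431300 substitutions/site.
Under a molecular clock d = 2μt, so t = d/(2μ) = 0.431300 / (2 × 8.3 × 10^-8) = 2.60 million years.

2.60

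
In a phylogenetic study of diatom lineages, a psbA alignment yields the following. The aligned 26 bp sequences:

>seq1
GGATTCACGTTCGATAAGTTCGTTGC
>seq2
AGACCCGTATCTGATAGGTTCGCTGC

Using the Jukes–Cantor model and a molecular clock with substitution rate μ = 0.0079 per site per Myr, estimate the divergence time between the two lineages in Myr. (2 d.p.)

34.14

The sequences differ at 10 of 26 sites (1, 4, 5, 7, 8, 9, 11, 12, 17, 23), so p = 10/26 ≈ 0.384615.
d = −(3/4) ln(1 − 4p/3) = −0.75 ln(1 − 0.51282) = −0.75 ln(0.48718)
  = −0.75 × (-0.719122) = 0.539342 substitutions/site.
Under a molecular clock d = 2μt, so t = d/(2μ) = 0.539342 / (2 × 0.0079) = 34.14 Myr.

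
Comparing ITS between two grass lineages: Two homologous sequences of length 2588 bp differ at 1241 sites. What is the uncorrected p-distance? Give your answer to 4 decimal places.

0.4795

p = 1241/2588 = 0.479520… ≈ 0.4795 (to 4 d.p.).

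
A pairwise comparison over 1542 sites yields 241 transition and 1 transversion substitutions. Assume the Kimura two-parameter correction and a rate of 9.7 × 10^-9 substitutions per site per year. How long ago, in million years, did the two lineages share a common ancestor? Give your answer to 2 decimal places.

9.70

P = 241/1542 ≈ 0.156291 and Q = 1/1542 ≈ 0.000649.
Under the Kimura two-parameter model, d = −½ ln(1 − 2P − Q) − ¼ ln(1 − 2Q).
1 − 2P − Q = 0.686769, giving −½ ln(0.686769) = 0.187879.
1 − 2Q = 0.998702, giving −¼ ln(0.998702) = 0.000325.
d = 0.187879 + 0.000325 = 0.188204.
Under a molecular clock d = 2μt, so t = d/(2μ) = 0.188204 / (2 × 9.7 × 10^-9) = 9.70 million years.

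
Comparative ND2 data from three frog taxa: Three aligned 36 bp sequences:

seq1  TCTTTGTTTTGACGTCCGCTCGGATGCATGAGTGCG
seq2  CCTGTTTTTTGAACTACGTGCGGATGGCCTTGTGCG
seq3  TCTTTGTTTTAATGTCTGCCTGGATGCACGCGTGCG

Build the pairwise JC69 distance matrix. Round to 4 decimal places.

seq1–seq2: 13/36 sites differ → p ≈ 0.361111, d = −0.75 ln(1 − 0.481481) = 0.492584 ≈ 0.4926.
seq1–seq3: 7/36 sites differ → p ≈ 0.194444, d = −0.75 ln(1 − 0.259259) = 0.225078 ≈ 0.2251.
seq2–seq3: 15/36 sites differ → p ≈ 0.416667, d = −0.75 ln(1 − 0.555556) = 0.608198 ≈ 0.6082.

d(seq1,seq2) = 0.4926, d(seq1,seq3) = 0.2251, d(seq2,seq3) = 0.6082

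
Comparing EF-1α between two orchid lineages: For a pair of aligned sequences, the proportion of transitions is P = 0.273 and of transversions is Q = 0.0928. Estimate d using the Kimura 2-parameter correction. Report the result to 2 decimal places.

Under the Kimura two-parameter model, d = −½ ln(1 − 2P − Q) − ¼ ln(1 − 2Q).
1 − 2P − Q = 0.3612, giving −½ ln(0.3612) = 0.509162.
1 − 2Q = 0.8144, giving −¼ ln(0.8144) = 0.051326.
d = 0.509162 + 0.051326 = 0.560488.

0.56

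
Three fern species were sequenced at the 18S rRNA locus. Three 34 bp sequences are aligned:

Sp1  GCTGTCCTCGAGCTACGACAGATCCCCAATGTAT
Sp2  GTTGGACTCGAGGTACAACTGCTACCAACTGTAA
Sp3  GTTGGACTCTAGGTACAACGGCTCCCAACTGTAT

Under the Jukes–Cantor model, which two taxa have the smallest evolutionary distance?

Sp2 and Sp3

Sp1–Sp2: 11/34 differ, p = 0.324, d = 0.423.
Sp1–Sp3: 10/34 differ, p = 0.294, d = 0.373.
Sp2–Sp3: 4/34 differ, p = 0.118, d = 0.128.
The smallest distance is between Sp2 and Sp3.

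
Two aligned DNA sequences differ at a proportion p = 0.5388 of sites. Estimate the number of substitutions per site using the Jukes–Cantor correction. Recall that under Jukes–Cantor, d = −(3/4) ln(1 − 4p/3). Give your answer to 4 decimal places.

0.9505

d = −(3/4) ln(1 − 4p/3) = −0.75 ln(1 − 0.7184) = −0.75 ln(0.2816)
  = −0.75 × (-1.267268) = 0.950451 substitutions/site.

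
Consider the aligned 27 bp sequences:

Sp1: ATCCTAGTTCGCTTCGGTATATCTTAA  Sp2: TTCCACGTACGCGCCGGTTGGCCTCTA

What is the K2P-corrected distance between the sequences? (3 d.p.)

Of 27 sites, 4 differences are transitions and 8 are transversions, so P = 4/27 ≈ 0.148148 and Q = 8/27 ≈ 0.296296.
Under the Kimura two-parameter model, d = −½ ln(1 − 2P − Q) − ¼ ln(1 − 2Q).
1 − 2P − Q = 0.407408, giving −½ ln(0.407408) = 0.448970.
1 − 2Q = 0.407408, giving −¼ ln(0.407408) = 0.224485.
d = 0.448970 + 0.224485 = 0.673455.

0.673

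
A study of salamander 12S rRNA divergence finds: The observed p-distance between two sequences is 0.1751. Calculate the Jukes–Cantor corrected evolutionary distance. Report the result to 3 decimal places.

d = −(3/4) ln(1 − 4p/3) = −0.75 ln(1 − 0.233467) = −0.75 ln(0.766533)
  = −0.75 × (-0.265878) = 0.199409 substitutions/site.

0.199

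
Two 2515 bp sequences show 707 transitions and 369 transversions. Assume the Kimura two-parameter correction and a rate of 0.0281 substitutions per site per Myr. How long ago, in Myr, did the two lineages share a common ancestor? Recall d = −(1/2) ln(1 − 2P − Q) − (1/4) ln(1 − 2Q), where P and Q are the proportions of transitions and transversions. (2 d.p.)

P = 707/2515 ≈ 0.281113 and Q = 369/2515 ≈ 0.14672.
Under the Kimura two-parameter model, d = −½ ln(1 − 2P − Q) − ¼ ln(1 − 2Q).
1 − 2P − Q = 0.291054, giving −½ ln(0.291054) = 0.617123.
1 − 2Q = 0.70656, giving −¼ ln(0.70656) = 0.086837.
d = 0.617123 + 0.086837 = 0.703960.
Under a molecular clock d = 2μt, so t = d/(2μ) = 0.703960 / (2 × 0.0281) = 12.53 Myr.

12.53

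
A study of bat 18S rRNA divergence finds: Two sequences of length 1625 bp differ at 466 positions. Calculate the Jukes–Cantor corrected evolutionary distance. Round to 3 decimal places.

0.361

p = 466/1625 ≈ 0.286769.
d = −(3/4) ln(1 − 4p/3) = −0.75 ln(1 − 0.382359) = −0.75 ln(0.617641)
  = −0.75 × (-0.481848) = 0.361386 substitutions/site.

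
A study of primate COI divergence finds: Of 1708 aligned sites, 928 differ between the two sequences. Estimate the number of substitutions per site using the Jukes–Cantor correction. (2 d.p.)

0.97

p = 928/1708 ≈ 0.543326.
d = −(3/4) ln(1 − 4p/3) = −0.75 ln(1 − 0.724435) = −0.75 ln(0.275565)
  = −0.75 × (-1.288932) = 0.966699 substitutions/site.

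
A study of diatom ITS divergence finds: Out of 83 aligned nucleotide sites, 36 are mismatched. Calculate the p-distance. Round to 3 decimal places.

p = 36/83 = 0.433734… ≈ 0.434 (to 3 d.p.).

0.434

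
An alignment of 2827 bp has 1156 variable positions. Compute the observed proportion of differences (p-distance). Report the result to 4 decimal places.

0.4089

p = 1156/2827 = 0.408914… ≈ 0.4089 (to 4 d.p.).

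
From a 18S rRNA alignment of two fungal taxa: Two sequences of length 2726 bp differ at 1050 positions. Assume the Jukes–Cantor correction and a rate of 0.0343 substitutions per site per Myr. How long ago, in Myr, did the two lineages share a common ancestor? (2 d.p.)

7.88

p = 1050/2726 ≈ 0.38518.
d = −(3/4) ln(1 − 4p/3) = −0.75 ln(1 − 0.513573) = −0.75 ln(0.486427)
  = −0.75 × (-0.720668) = 0.540501 substitutions/site.
Under a molecular clock d = 2μt, so t = d/(2μ) = 0.540501 / (2 × 0.0343) = 7.88 Myr.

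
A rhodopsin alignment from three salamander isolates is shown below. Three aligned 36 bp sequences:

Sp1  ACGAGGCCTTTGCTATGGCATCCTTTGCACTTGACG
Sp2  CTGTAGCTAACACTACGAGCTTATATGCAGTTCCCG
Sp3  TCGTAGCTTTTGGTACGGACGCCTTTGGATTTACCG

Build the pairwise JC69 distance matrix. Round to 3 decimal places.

d(Sp1,Sp2) = 0.912, d(Sp1,Sp3) = 0.493, d(Sp2,Sp3) = 0.673

Sp1–Sp2: 19/36 sites differ → p ≈ 0.527778, d = −0.75 ln(1 − 0.703704) = 0.912297 ≈ 0.912.
Sp1–Sp3: 13/36 sites differ → p ≈ 0.361111, d = −0.75 ln(1 − 0.481481) = 0.492584 ≈ 0.493.
Sp2–Sp3: 16/36 sites differ → p ≈ 0.444444, d = −0.75 ln(1 − 0.592592) = 0.673455 ≈ 0.673.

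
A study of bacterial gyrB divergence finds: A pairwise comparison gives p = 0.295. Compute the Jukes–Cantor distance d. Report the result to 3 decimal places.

0.375

d = −(3/4) ln(1 − 4p/3) = −0.75 ln(1 − 0.393333) = −0.75 ln(0.606667)
  = −0.75 × (-0.499775) = 0.374831 substitutions/site.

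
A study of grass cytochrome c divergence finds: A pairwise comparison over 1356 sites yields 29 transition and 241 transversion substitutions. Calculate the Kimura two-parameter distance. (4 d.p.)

0.2344

P = 29/1356 ≈ 0.021386 and Q = 241/1356 ≈ 0.177729.
Under the Kimura two-parameter model, d = −½ ln(1 − 2P − Q) − ¼ ln(1 − 2Q).
1 − 2P − Q = 0.779499, giving −½ ln(0.779499) = 0.124552.
1 − 2Q = 0.644542, giving −¼ ln(0.644542) = 0.109804.
d = 0.124552 + 0.109804 = 0.234356.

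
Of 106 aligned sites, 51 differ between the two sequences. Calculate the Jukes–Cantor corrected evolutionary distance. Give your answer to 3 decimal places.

p = 51/106 ≈ 0.481132.
d = −(3/4) ln(1 − 4p/3) = −0.75 ln(1 − 0.641509) = −0.75 ln(0.358491)
  = −0.75 × (-1.025852) = 0.769389 substitutions/site.

0.769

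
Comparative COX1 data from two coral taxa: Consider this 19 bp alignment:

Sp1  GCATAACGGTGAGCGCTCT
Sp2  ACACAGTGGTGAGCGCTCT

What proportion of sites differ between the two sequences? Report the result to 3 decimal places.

0.211

The sequences differ at 4 of 19 positions (sites 1, 4, 6, 7).
p = 4/19 = 0.210526… ≈ 0.211 (to 3 d.p.).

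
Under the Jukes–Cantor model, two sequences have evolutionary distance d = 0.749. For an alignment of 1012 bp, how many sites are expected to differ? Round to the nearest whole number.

479

Invert JC69: p = (3/4)(1 − e^(−4d/3)) = 0.75 × (1 − e^(-0.998667)) = 0.75 × (1 − 0.368370) = 0.473723.
Expected differing sites = pL ≈ 0.473723 × 1012 = 479.407676 ≈ 479.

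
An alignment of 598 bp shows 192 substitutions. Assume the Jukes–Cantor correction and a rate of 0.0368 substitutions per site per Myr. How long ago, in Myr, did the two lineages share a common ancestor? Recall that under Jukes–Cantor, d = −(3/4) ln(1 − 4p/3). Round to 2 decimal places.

p = 192/598 ≈ 0.32107.
d = −(3/4) ln(1 − 4p/3) = −0.75 ln(1 − 0.428093) = −0.75 ln(0.571907)
  = −0.75 × (-0.558779) = 0.419084 substitutions/site.
Under a molecular clock d = 2μt, so t = d/(2μ) = 0.419084 / (2 × 0.0368) = 5.69 Myr.

5.69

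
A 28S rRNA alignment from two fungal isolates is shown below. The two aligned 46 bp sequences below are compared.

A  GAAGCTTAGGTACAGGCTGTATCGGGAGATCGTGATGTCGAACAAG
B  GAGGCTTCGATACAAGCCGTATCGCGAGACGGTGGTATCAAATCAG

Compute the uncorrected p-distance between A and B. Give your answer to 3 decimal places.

0.283

The sequences differ at 13 of 46 positions.
p = 13/46 = 0.282608… ≈ 0.283 (to 3 d.p.).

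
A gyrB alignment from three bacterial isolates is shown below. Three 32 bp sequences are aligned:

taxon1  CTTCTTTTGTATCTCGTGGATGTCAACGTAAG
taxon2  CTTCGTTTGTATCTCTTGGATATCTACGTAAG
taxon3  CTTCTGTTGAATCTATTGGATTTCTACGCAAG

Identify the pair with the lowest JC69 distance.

taxon1 and taxon2

taxon1–taxon2: 4/32 differ, p = 0.125, d = 0.137.
taxon1–taxon3: 7/32 differ, p = 0.219, d = 0.259.
taxon2–taxon3: 6/32 differ, p = 0.188, d = 0.216.
The smallest distance is between taxon1 and taxon2.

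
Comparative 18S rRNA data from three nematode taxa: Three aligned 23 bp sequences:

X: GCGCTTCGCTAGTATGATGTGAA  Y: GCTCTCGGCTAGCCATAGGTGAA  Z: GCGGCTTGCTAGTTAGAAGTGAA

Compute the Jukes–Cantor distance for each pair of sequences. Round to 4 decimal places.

d(X,Y) = 0.4674, d(X,Z) = 0.3206, d(Y,Z) = 0.5532

X–Y: 8/23 sites differ → p ≈ 0.347826, d = −0.75 ln(1 − 0.463768) = 0.467391 ≈ 0.4674.
X–Z: 6/23 sites differ → p ≈ 0.26087, d = −0.75 ln(1 − 0.347827) = 0.320584 ≈ 0.3206.
Y–Z: 9/23 sites differ → p ≈ 0.391304, d = −0.75 ln(1 − 0.521739) = 0.553199 ≈ 0.5532.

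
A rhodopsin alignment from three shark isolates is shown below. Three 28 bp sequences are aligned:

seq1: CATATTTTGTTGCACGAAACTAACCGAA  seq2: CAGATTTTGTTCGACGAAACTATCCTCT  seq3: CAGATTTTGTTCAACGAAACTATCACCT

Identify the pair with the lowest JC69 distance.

seq1–seq2: 7/28 differ, p = 0.250, d = 0.304.
seq1–seq3: 8/28 differ, p = 0.286, d = 0.360.
seq2–seq3: 3/28 differ, p = 0.107, d = 0.116.
The smallest distance is between seq2 and seq3.

seq2 and seq3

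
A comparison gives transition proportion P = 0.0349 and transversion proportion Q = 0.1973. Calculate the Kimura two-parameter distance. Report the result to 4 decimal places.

Under the Kimura two-parameter model, d = −½ ln(1 − 2P − Q) − ¼ ln(1 − 2Q).
1 − 2P − Q = 0.7329, giving −½ ln(0.7329) = 0.155373.
1 − 2Q = 0.6054, giving −¼ ln(0.6054) = 0.125466.
d = 0.155373 + 0.125466 = 0.280839.

0.2808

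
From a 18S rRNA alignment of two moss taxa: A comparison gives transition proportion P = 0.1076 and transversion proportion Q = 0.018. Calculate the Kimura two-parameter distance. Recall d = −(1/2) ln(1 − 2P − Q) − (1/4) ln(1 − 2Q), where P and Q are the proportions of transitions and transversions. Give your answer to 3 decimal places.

0.142

Under the Kimura two-parameter model, d = −½ ln(1 − 2P − Q) − ¼ ln(1 − 2Q).
1 − 2P − Q = 0.7668, giving −½ ln(0.7668) = 0.132765.
1 − 2Q = 0.964, giving −¼ ln(0.964) = 0.009166.
d = 0.132765 + 0.009166 = 0.141931.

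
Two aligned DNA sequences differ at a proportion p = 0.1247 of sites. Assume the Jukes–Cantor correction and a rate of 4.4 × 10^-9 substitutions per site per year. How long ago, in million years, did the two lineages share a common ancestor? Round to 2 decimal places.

15.50

d = −(3/4) ln(1 − 4p/3) = −0.75 ln(1 − 0.166267) = −0.75 ln(0.833733)
  = −0.75 × (-0.181842) = 0.136382 substitutions/site.
Under a molecular clock d = 2μt, so t = d/(2μ) = 0.136382 / (2 × 4.4 × 10^-9) = 15.50 million years.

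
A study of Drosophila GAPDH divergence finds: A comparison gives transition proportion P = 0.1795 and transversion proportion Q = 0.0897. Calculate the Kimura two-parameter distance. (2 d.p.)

0.35

Under the Kimura two-parameter model, d = −½ ln(1 − 2P − Q) − ¼ ln(1 − 2Q).
1 − 2P − Q = 0.5513, giving −½ ln(0.5513) = 0.297738.
1 − 2Q = 0.8206, giving −¼ ln(0.8206) = 0.049430.
d = 0.297738 + 0.049430 = 0.347168.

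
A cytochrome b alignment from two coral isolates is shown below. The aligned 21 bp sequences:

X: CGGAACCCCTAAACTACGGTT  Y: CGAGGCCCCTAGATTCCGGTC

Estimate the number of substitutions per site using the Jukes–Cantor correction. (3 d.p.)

0.441

The sequences differ at 7 of 21 sites (3, 4, 5, 12, 14, 16, 21), so p = 7/21 ≈ 0.333333.
d = −(3/4) ln(1 − 4p/3) = −0.75 ln(1 − 0.444444) = −0.75 ln(0.555556)
  = −0.75 × (-0.587786) = 0.440840 substitutions/site.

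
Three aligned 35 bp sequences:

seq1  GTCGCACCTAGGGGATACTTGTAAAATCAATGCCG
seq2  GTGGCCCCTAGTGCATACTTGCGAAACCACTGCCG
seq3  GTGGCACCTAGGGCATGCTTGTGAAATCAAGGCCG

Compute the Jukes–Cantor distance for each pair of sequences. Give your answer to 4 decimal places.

seq1–seq2: 8/35 sites differ → p ≈ 0.228571, d = −0.75 ln(1 − 0.304761) = 0.272625 ≈ 0.2726.
seq1–seq3: 5/35 sites differ → p ≈ 0.142857, d = −0.75 ln(1 − 0.190476) = 0.158482 ≈ 0.1585.
seq2–seq3: 7/35 sites differ → p = 0.2, d = −0.75 ln(1 − 0.266667) = 0.232617 ≈ 0.2326.

d(seq1,seq2) = 0.2726, d(seq1,seq3) = 0.1585, d(seq2,seq3) = 0.2326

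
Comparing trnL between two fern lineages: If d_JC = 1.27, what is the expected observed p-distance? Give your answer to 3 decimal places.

p = (3/4)(1 − e^(−4d/3)) = 0.75 × (1 − e^(-1.693333)) = 0.75 × (1 − 0.183906) = 0.612071.

0.612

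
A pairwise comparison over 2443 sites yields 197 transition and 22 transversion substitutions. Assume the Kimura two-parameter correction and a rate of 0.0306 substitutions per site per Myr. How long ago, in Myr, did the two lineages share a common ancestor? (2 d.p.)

1.60

P = 197/2443 ≈ 0.080639 and Q = 22/2443 ≈ 0.009005.
Under the Kimura two-parameter model, d = −½ ln(1 − 2P − Q) − ¼ ln(1 − 2Q).
1 − 2P − Q = 0.829717, giving −½ ln(0.829717) = 0.093335.
1 − 2Q = 0.98199, giving −¼ ln(0.98199) = 0.004544.
d = 0.093335 + 0.004544 = 0.097879.
Under a molecular clock d = 2μt, so t = d/(2μ) = 0.097879 / (2 × 0.0306) = 1.60 Myr.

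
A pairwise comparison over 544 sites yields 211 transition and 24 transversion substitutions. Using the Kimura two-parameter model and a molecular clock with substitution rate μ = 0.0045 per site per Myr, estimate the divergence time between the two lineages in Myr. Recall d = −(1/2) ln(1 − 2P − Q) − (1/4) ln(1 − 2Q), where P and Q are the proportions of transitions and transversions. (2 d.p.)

97.79

P = 211/544 ≈ 0.387868 and Q = 24/544 ≈ 0.044118.
Under the Kimura two-parameter model, d = −½ ln(1 − 2P − Q) − ¼ ln(1 − 2Q).
1 − 2P − Q = 0.180146, giving −½ ln(0.180146) = 0.856994.
1 − 2Q = 0.911764, giving −¼ ln(0.911764) = 0.023094.
d = 0.856994 + 0.023094 = 0.880088.
Under a molecular clock d = 2μt, so t = d/(2μ) = 0.880088 / (2 × 0.0045) = 97.79 Myr.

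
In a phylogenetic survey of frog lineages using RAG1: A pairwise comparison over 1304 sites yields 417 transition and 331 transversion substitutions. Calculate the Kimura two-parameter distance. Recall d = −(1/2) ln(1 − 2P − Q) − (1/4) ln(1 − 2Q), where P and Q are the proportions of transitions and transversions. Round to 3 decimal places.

P = 417/1304 ≈ 0.319785 and Q = 331/1304 ≈ 0.253834.
Under the Kimura two-parameter model, d = −½ ln(1 − 2P − Q) − ¼ ln(1 − 2Q).
1 − 2P − Q = 0.106596, giving −½ ln(0.106596) = 1.119355.
1 − 2Q = 0.492332, giving −¼ ln(0.492332) = 0.177150.
d = 1.119355 + 0.177150 = 1.296505.

1.297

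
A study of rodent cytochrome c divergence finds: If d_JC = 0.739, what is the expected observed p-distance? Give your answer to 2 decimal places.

0.47

p = (3/4)(1 − e^(−4d/3)) = 0.75 × (1 − e^(-0.985333)) = 0.75 × (1 − 0.373315) = 0.470014.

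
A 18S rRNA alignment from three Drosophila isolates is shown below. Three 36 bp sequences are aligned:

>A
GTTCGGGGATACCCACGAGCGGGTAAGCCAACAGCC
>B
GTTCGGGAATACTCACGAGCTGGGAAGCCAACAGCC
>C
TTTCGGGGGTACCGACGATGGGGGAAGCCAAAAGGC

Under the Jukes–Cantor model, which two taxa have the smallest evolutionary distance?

A–B: 4/36 differ, p = 0.111, d = 0.120.
A–C: 8/36 differ, p = 0.222, d = 0.264.
B–C: 10/36 differ, p = 0.278, d = 0.347.
The smallest distance is between A and B.

A and B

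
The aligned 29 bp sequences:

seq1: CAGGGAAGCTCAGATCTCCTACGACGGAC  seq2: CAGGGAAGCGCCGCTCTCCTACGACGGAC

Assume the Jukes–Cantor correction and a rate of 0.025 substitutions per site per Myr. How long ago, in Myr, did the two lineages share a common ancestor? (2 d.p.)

2.23

The sequences differ at 3 of 29 sites (10, 12, 14), so p = 3/29 ≈ 0.103448.
d = −(3/4) ln(1 − 4p/3) = −0.75 ln(1 − 0.137931) = −0.75 ln(0.862069)
  = −0.75 × (-0.148420) = 0.111315 substitutions/site.
Under a molecular clock d = 2μt, so t = d/(2μ) = 0.111315 / (2 × 0.025) = 2.23 Myr.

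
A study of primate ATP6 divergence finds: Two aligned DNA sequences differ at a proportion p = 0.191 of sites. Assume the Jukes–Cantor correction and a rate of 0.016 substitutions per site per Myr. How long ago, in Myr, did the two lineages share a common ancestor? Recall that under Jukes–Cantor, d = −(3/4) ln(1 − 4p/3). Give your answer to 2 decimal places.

6.89

d = −(3/4) ln(1 − 4p/3) = −0.75 ln(1 − 0.254667) = −0.75 ln(0.745333)
  = −0.75 × (-0.293924) = 0.220443 substitutions/site.
Under a molecular clock d = 2μt, so t = d/(2μ) = 0.220443 / (2 × 0.016) = 6.89 Myr.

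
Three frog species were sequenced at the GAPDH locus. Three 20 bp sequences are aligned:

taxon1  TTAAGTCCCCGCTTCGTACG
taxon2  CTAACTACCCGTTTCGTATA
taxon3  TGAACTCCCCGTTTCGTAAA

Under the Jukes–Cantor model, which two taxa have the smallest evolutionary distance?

taxon2 and taxon3

taxon1–taxon2: 6/20 differ, p = 0.300, d = 0.383.
taxon1–taxon3: 5/20 differ, p = 0.250, d = 0.304.
taxon2–taxon3: 4/20 differ, p = 0.200, d = 0.233.
The smallest distance is between taxon2 and taxon3.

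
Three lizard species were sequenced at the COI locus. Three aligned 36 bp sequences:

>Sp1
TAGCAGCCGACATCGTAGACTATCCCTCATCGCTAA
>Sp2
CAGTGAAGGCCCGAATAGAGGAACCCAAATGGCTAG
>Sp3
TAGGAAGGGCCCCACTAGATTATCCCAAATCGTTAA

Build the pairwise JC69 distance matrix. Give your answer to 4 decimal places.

d(Sp1,Sp2) = 0.8240, d(Sp1,Sp3) = 0.4926, d(Sp2,Sp3) = 0.4408

Sp1–Sp2: 18/36 sites differ → p = 0.5, d = −0.75 ln(1 − 0.666667) = 0.823960 ≈ 0.8240.
Sp1–Sp3: 13/36 sites differ → p ≈ 0.361111, d = −0.75 ln(1 − 0.481481) = 0.492584 ≈ 0.4926.
Sp2–Sp3: 12/36 sites differ → p ≈ 0.333333, d = −0.75 ln(1 − 0.444444) = 0.440839 ≈ 0.4408.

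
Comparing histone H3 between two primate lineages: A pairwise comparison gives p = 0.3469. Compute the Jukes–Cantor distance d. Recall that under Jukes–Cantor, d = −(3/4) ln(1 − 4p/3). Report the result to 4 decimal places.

0.4657

d = −(3/4) ln(1 − 4p/3) = −0.75 ln(1 − 0.462533) = −0.75 ln(0.537467)
  = −0.75 × (-0.620888) = 0.465666 substitutions/site.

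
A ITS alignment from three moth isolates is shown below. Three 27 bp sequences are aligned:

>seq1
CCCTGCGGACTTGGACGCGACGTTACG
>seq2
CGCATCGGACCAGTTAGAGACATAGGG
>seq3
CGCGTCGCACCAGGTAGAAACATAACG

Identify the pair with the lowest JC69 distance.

seq1–seq2: 13/27 differ, p = 0.481, d = 0.770.
seq1–seq3: 12/27 differ, p = 0.444, d = 0.673.
seq2–seq3: 6/27 differ, p = 0.222, d = 0.264.
The smallest distance is between seq2 and seq3.

seq2 and seq3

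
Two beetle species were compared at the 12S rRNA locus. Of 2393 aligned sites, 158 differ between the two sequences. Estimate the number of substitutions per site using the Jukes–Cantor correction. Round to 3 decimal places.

0.069

p = 158/2393 ≈ 0.066026.
d = −(3/4) ln(1 − 4p/3) = −0.75 ln(1 − 0.088035) = −0.75 ln(0.911965)
  = −0.75 × (-0.092154) = 0.069116 substitutions/site.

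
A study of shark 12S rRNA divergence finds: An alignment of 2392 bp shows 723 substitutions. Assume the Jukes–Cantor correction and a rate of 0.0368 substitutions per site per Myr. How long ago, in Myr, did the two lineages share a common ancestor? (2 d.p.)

p = 723/2392 ≈ 0.302258.
d = −(3/4) ln(1 − 4p/3) = −0.75 ln(1 − 0.403011) = −0.75 ln(0.596989)
  = −0.75 × (-0.515857) = 0.386893 substitutions/site.
Under a molecular clock d = 2μt, so t = d/(2μ) = 0.386893 / (2 × 0.0368) = 5.26 Myr.

5.26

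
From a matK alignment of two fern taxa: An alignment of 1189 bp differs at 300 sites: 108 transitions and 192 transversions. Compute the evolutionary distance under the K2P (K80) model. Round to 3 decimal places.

P = 108/1189 ≈ 0.090833 and Q = 192/1189 ≈ 0.16148.
Under the Kimura two-parameter model, d = −½ ln(1 − 2P − Q) − ¼ ln(1 − 2Q).
1 − 2P − Q = 0.656854, giving −½ ln(0.656854) = 0.210147.
1 − 2Q = 0.67704, giving −¼ ln(0.67704) = 0.097506.
d = 0.210147 + 0.097506 = 0.307653.

0.308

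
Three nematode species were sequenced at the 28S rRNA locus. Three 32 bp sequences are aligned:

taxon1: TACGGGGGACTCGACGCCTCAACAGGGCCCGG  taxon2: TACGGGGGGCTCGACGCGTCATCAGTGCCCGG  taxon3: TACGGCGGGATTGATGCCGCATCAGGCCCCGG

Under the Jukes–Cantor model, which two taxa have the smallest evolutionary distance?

taxon1–taxon2: 4/32 differ, p = 0.125, d = 0.137.
taxon1–taxon3: 8/32 differ, p = 0.250, d = 0.304.
taxon2–taxon3: 8/32 differ, p = 0.250, d = 0.304.
The smallest distance is between taxon1 and taxon2.

taxon1 and taxon2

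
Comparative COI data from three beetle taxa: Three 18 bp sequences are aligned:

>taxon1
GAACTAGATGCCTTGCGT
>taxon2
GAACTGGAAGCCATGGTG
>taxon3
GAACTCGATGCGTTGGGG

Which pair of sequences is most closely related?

taxon1–taxon2: 6/18 differ, p = 0.333, d = 0.441.
taxon1–taxon3: 4/18 differ, p = 0.222, d = 0.264.
taxon2–taxon3: 5/18 differ, p = 0.278, d = 0.347.
The smallest distance is between taxon1 and taxon3.

taxon1 and taxon3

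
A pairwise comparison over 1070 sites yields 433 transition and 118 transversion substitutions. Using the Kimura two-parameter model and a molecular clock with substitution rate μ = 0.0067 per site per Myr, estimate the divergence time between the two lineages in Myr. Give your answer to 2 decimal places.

98.72

P = 433/1070 ≈ 0.404673 and Q = 118/1070 ≈ 0.11028.
Under the Kimura two-parameter model, d = −½ ln(1 − 2P − Q) − ¼ ln(1 − 2Q).
1 − 2P − Q = 0.080374, giving −½ ln(0.080374) = 1.260532.
1 − 2Q = 0.77944, giving −¼ ln(0.77944) = 0.062295.
d = 1.260532 + 0.062295 = 1.322827.
Under a molecular clock d = 2μt, so t = d/(2μ) = 1.322827 / (2 × 0.0067) = 98.72 Myr.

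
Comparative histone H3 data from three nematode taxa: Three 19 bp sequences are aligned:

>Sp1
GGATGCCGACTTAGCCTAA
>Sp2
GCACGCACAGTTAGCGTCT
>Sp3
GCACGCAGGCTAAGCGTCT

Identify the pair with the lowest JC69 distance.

Sp2 and Sp3

Sp1–Sp2: 8/19 differ, p = 0.421, d = 0.618.
Sp1–Sp3: 8/19 differ, p = 0.421, d = 0.618.
Sp2–Sp3: 4/19 differ, p = 0.211, d = 0.247.
The smallest distance is between Sp2 and Sp3.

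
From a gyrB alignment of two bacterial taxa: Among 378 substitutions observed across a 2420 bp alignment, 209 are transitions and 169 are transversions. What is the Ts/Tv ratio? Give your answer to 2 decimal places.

1.24

R = 209/169 = 1.236686… ≈ 1.24 (to 2 d.p.).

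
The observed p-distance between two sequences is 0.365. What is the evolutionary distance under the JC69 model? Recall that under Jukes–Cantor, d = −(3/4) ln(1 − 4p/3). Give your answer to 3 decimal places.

0.500

d = −(3/4) ln(1 − 4p/3) = −0.75 ln(1 − 0.486667) = −0.75 ln(0.513333)
  = −0.75 × (-0.666831) = 0.500123 substitutions/site.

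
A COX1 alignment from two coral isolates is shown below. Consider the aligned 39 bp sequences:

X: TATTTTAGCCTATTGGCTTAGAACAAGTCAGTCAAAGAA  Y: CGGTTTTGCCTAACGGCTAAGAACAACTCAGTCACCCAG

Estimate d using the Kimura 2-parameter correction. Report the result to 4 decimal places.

0.3961

Of 39 sites, 4 differences are transitions and 8 are transversions, so P = 4/39 ≈ 0.102564 and Q = 8/39 ≈ 0.205128.
Under the Kimura two-parameter model, d = −½ ln(1 − 2P − Q) − ¼ ln(1 − 2Q).
1 − 2P − Q = 0.589744, giving −½ ln(0.589744) = 0.264033.
1 − 2Q = 0.589744, giving −¼ ln(0.589744) = 0.132017.
d = 0.264033 + 0.132017 = 0.396050.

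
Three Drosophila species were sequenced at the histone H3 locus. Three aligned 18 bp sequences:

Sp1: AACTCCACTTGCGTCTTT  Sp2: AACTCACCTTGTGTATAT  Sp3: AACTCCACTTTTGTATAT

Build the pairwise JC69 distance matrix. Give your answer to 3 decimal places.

Sp1–Sp2: 5/18 sites differ → p ≈ 0.277778, d = −0.75 ln(1 − 0.370371) = 0.346968 ≈ 0.347.
Sp1–Sp3: 4/18 sites differ → p ≈ 0.222222, d = −0.75 ln(1 − 0.296296) = 0.263548 ≈ 0.264.
Sp2–Sp3: 3/18 sites differ → p ≈ 0.166667, d = −0.75 ln(1 − 0.222223) = 0.188487 ≈ 0.188.

d(Sp1,Sp2) = 0.347, d(Sp1,Sp3) = 0.264, d(Sp2,Sp3) = 0.188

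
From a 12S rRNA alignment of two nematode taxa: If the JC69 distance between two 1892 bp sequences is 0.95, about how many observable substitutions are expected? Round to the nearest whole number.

1019

Invert JC69: p = (3/4)(1 − e^(−4d/3)) = 0.75 × (1 − e^(-1.266667)) = 0.75 × (1 − 0.281769) = 0.538673.
Expected differing sites = pL ≈ 0.538673 × 1892 = 1019.169316 ≈ 1019.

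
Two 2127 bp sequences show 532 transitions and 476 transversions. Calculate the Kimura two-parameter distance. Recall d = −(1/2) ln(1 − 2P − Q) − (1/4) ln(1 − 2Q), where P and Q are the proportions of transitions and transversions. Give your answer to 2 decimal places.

0.79

P = 532/2127 ≈ 0.250118 and Q = 476/2127 ≈ 0.223789.
Under the Kimura two-parameter model, d = −½ ln(1 − 2P − Q) − ¼ ln(1 − 2Q).
1 − 2P − Q = 0.275975, giving −½ ln(0.275975) = 0.643722.
1 − 2Q = 0.552422, giving −¼ ln(0.552422) = 0.148361.
d = 0.643722 + 0.148361 = 0.792083.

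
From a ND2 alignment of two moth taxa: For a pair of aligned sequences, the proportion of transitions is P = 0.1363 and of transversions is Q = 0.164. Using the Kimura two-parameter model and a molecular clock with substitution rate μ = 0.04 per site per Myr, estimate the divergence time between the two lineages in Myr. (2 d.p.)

4.83

Under the Kimura two-parameter model, d = −½ ln(1 − 2P − Q) − ¼ ln(1 − 2Q).
1 − 2P − Q = 0.5634, giving −½ ln(0.5634) = 0.286883.
1 − 2Q = 0.672, giving −¼ ln(0.672) = 0.099374.
d = 0.286883 + 0.099374 = 0.386257.
Under a molecular clock d = 2μt, so t = d/(2μ) = 0.386257 / (2 × 0.04) = 4.83 Myr.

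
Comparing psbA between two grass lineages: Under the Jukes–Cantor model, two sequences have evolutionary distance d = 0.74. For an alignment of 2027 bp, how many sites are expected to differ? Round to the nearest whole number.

Invert JC69: p = (3/4)(1 − e^(−4d/3)) = 0.75 × (1 − e^(-0.986667)) = 0.75 × (1 − 0.372817) = 0.470387.
Expected differing sites = pL ≈ 0.470387 × 2027 = 953.474449 ≈ 953.

953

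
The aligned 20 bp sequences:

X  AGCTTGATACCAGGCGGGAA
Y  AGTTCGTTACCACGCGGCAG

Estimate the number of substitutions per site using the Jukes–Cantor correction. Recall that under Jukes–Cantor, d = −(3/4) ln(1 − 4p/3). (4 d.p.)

0.3831

The sequences differ at 6 of 20 sites (3, 5, 7, 13, 18, 20), so p = 6/20 = 0.3.
d = −(3/4) ln(1 − 4p/3) = −0.75 ln(1 − 0.4) = −0.75 ln(0.6)
  = −0.75 × (-0.510826) = 0.383120 substitutions/site.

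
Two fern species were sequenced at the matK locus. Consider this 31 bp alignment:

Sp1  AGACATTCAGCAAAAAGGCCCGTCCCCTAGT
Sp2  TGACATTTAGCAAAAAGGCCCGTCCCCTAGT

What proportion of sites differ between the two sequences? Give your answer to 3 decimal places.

0.065

The sequences differ at 2 of 31 positions (sites 1, 8).
p = 2/31 = 0.064516… ≈ 0.065 (to 3 d.p.).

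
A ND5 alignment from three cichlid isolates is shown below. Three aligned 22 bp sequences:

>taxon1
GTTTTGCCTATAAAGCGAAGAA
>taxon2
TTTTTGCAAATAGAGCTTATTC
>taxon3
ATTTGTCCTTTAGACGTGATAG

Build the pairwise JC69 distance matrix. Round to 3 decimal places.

taxon1–taxon2: 9/22 sites differ → p ≈ 0.409091, d = −0.75 ln(1 − 0.545455) = 0.591344 ≈ 0.591.
taxon1–taxon3: 11/22 sites differ → p = 0.5, d = −0.75 ln(1 − 0.666667) = 0.823960 ≈ 0.824.
taxon2–taxon3: 11/22 sites differ → p = 0.5, d = −0.75 ln(1 − 0.666667) = 0.823960 ≈ 0.824.

d(taxon1,taxon2) = 0.591, d(taxon1,taxon3) = 0.824, d(taxon2,taxon3) = 0.824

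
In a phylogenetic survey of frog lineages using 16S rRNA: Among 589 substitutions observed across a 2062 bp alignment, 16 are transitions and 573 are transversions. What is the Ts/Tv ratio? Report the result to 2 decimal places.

R = 16/573 = 0.027923… ≈ 0.03 (to 2 d.p.).

0.03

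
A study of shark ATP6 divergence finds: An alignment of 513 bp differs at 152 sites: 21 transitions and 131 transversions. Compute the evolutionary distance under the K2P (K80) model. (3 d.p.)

0.384

P = 21/513 ≈ 0.040936 and Q = 131/513 ≈ 0.255361.
Under the Kimura two-parameter model, d = −½ ln(1 − 2P − Q) − ¼ ln(1 − 2Q).
1 − 2P − Q = 0.662767, giving −½ ln(0.662767) = 0.205666.
1 − 2Q = 0.489278, giving −¼ ln(0.489278) = 0.178706.
d = 0.205666 + 0.178706 = 0.384372.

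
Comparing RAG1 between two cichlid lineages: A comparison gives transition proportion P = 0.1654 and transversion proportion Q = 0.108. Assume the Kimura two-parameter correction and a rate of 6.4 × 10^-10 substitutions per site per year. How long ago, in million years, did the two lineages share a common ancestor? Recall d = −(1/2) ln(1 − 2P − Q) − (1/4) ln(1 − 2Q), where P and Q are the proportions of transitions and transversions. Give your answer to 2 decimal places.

Under the Kimura two-parameter model, d = −½ ln(1 − 2P − Q) − ¼ ln(1 − 2Q).
1 − 2P − Q = 0.5612, giving −½ ln(0.5612) = 0.288839.
1 − 2Q = 0.784, giving −¼ ln(0.784) = 0.060837.
d = 0.288839 + 0.060837 = 0.349676.
Under a molecular clock d = 2μt, so t = d/(2μ) = 0.349676 / (2 × 6.4 × 10^-10) = 273.18 million years.

273.18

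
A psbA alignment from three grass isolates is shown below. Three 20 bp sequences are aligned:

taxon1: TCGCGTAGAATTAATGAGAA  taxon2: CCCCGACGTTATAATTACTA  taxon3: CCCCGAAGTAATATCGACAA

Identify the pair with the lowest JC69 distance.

taxon2 and taxon3

taxon1–taxon2: 10/20 differ, p = 0.500, d = 0.824.
taxon1–taxon3: 8/20 differ, p = 0.400, d = 0.572.
taxon2–taxon3: 6/20 differ, p = 0.300, d = 0.383.
The smallest distance is between taxon2 and taxon3.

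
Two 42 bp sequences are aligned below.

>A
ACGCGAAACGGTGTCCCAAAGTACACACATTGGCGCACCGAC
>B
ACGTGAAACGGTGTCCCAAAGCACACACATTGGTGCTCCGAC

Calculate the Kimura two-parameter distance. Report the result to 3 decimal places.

Of 42 sites, 3 differences are transitions and 1 are transversions, so P = 3/42 ≈ 0.071429 and Q = 1/42 ≈ 0.02381.
Under the Kimura two-parameter model, d = −½ ln(1 − 2P − Q) − ¼ ln(1 − 2Q).
1 − 2P − Q = 0.833332, giving −½ ln(0.833332) = 0.091162.
1 − 2Q = 0.95238, giving −¼ ln(0.95238) = 0.012198.
d = 0.091162 + 0.012198 = 0.103360.

0.103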